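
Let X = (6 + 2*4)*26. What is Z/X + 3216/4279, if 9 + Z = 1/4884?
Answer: 502658561/691554864 ≈ 0.72685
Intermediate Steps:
Z = -43955/4884 (Z = -9 + 1/4884 = -43955/4884 ≈ -8.9998)
X = 364 (X = (6 + 8)*26 = 14*26 = 364)
Z/X + 3216/4279 = -43955/4884/364 + 3216/4279 = -43955/4884*1/364 + 3216*(1/4279) = -43955/1777776 + 3216/4279 = 502658561/691554864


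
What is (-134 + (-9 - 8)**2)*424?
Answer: 65720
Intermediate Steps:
(-134 + (-9 - 8)**2)*424 = (-134 + (-17)**2)*424 = (-134 + 289)*424 = 155*424 = 65720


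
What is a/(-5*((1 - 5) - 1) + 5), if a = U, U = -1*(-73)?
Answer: 73/30 ≈ 2.4333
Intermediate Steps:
U = 73
a = 73
a/(-5*((1 - 5) - 1) + 5) = 73/(-5*((1 - 5) - 1) + 5) = 73/(-5*(-4 - 1) + 5) = 73/(-5*(-5) + 5) = 73/(25 + 5) = 73/30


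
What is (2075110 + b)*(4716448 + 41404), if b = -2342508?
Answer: -1272240109096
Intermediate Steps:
(2075110 + b)*(4716448 + 41404) = (2075110 - 2342508)*(4716448 + 41404) = -267398*4757852 = -1272240109096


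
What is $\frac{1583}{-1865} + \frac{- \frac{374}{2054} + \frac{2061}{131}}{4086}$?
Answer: $- \frac{433151011178}{512612204715} \approx -0.84499$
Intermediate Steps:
$\frac{1583}{-1865} + \frac{- \frac{374}{2054} + \frac{2061}{131}}{4086} = 1583 \left(- \frac{1}{1865}\right) + \left(\left(-374\right) \frac{1}{2054} + 2061 \cdot \frac{1}{131}\right) \frac{1}{4086} = - \frac{1583}{1865} + \left(- \frac{187}{1027} + \frac{2061}{131}\right) \frac{1}{4086} = - \frac{1583}{1865} + \frac{2092150}{134537} \cdot \frac{1}{4086} = - \frac{1583}{1865} + \frac{1046075}{274859091} = - \frac{433151011178}{512612204715}$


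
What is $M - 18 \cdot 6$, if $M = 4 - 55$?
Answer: $-159$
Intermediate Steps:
$M = -51$ ($M = 4 - 55 = -51$)
$M - 18 \cdot 6 = -51 - 18 \cdot 6 = -51 - 108 = -159$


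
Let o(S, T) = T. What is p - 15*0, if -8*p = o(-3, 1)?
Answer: -⅛ ≈ -0.12500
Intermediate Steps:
p = -⅛ (p = -⅛*1 = -⅛ ≈ -0.12500)
p - 15*0 = -⅛ - 15*0 = -⅛ + 0 = -⅛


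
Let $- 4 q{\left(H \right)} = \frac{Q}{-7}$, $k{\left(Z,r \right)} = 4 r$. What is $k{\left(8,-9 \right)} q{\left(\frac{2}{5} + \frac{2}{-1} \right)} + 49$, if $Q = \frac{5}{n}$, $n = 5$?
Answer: $\frac{334}{7} \approx 47.714$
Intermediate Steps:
$Q = 1$ ($Q = \frac{5}{5} = 5 \cdot \frac{1}{5} = 1$)
$q{\left(H \right)} = \frac{1}{28}$ ($q{\left(H \right)} = - \frac{1 \frac{1}{-7}}{4} = - \frac{1 \left(- \frac{1}{7}\right)}{4} = \left(- \frac{1}{4}\right) \left(- \frac{1}{7}\right) = \frac{1}{28}$)
$k{\left(8,-9 \right)} q{\left(\frac{2}{5} + \frac{2}{-1} \right)} + 49 = 4 \left(-9\right) \frac{1}{28} + 49 = \left(-36\right) \frac{1}{28} + 49 = - \frac{9}{7} + 49 = \frac{334}{7}$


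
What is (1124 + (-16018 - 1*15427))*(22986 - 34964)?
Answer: 363184938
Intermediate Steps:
(1124 + (-16018 - 1*15427))*(22986 - 34964) = (1124 + (-16018 - 15427))*(-11978) = (1124 - 31445)*(-11978) = -30321*(-11978) = 363184938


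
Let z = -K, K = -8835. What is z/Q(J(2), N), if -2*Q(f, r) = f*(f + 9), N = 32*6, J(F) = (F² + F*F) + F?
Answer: -93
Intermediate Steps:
z = 8835 (z = -1*(-8835) = 8835)
J(F) = F + 2*F² (J(F) = (F² + F²) + F = 2*F² + F = F + 2*F²)
N = 192
Q(f, r) = -f*(9 + f)/2 (Q(f, r) = -f*(f + 9)/2 = -f*(9 + f)/2)
z/Q(J(2), N) = 8835/((-2*(1 + 2*2)*(9 + 2*(1 + 2*2))/2)) = 8835/((-2*(1 + 4)*(9 + 2*(1 + 4))/2)) = 8835/((-2*5*(9 + 2*5)/2)) = 8835/((-½*10*(9 + 10))) = 8835/((-½*10*19)) = 8835/(-95) = 8835*(-1/95) = -93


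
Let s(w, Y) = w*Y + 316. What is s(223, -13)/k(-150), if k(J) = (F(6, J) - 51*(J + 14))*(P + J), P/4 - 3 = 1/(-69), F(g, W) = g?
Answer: 59409/22043164 ≈ 0.0026951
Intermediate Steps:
s(w, Y) = 316 + Y*w (s(w, Y) = Y*w + 316 = 316 + Y*w)
P = 824/69 (P = 12 + 4/(-69) = 12 + 4*(-1/69) = 12 - 4/69 = 824/69 ≈ 11.942)
k(J) = (-708 - 51*J)*(824/69 + J) (k(J) = (6 - 51*(J + 14))*(824/69 + J) = (6 - 51*(14 + J))*(824/69 + J) = (6 + (-714 - 51*J))*(824/69 + J) = (-708 - 51*J)*(824/69 + J))
s(223, -13)/k(-150) = (316 - 13*223)/(-194464/23 - 51*(-150)**2 - 30292/23*(-150)) = (316 - 2899)/(-194464/23 - 51*22500 + 4543800/23) = -2583/(-194464/23 - 1147500 + 4543800/23) = -2583/(-22043164/23) = -2583*(-23/22043164) = 59409/22043164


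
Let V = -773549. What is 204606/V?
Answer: -204606/773549 ≈ -0.26450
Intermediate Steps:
204606/V = 204606/(-773549) = 204606*(-1/773549) = -204606/773549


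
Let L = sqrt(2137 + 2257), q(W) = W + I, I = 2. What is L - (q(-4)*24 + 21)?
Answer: 27 + 13*sqrt(26) ≈ 93.287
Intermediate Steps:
q(W) = 2 + W (q(W) = W + 2 = 2 + W)
L = 13*sqrt(26) (L = sqrt(4394) = 13*sqrt(26) ≈ 66.287)
L - (q(-4)*24 + 21) = 13*sqrt(26) - ((2 - 4)*24 + 21) = 13*sqrt(26) - (-2*24 + 21) = 13*sqrt(26) - (-48 + 21) = 13*sqrt(26) - 1*(-27) = 13*sqrt(26) + 27 = 27 + 13*sqrt(26)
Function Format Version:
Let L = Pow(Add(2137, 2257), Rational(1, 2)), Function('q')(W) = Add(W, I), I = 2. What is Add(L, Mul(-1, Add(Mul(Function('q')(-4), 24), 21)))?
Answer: Add(27, Mul(13, Pow(26, Rational(1, 2)))) ≈ 93.287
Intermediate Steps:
Function('q')(W) = Add(2, W) (Function('q')(W) = Add(W, 2) = Add(2, W))
L = Mul(13, Pow(26, Rational(1, 2))) (L = Pow(4394, Rational(1, 2)) = Mul(13, Pow(26, Rational(1, 2))) ≈ 66.287)
Add(L, Mul(-1, Add(Mul(Function('q')(-4), 24), 21))) = Add(Mul(13, Pow(26, Rational(1, 2))), Mul(-1, Add(Mul(Add(2, -4), 24), 21))) = Add(Mul(13, Pow(26, Rational(1, 2))), Mul(-1, Add(Mul(-2, 24), 21))) = Add(Mul(13, Pow(26, Rational(1, 2))), Mul(-1, Add(-48, 21))) = Add(Mul(13, Pow(26, Rational(1, 2))), Mul(-1, -27)) = Add(Mul(13, Pow(26, Rational(1, 2))), 27) = Add(27, Mul(13, Pow(26, Rational(1, 2))))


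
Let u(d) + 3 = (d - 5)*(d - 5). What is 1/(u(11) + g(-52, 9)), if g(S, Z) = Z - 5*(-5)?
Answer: 1/67 ≈ 0.014925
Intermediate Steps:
g(S, Z) = 25 + Z (g(S, Z) = Z + 25 = 25 + Z)
u(d) = -3 + (-5 + d)**2 (u(d) = -3 + (d - 5)*(d - 5) = -3 + (-5 + d)*(-5 + d) = -3 + (-5 + d)**2)
1/(u(11) + g(-52, 9)) = 1/((-3 + (-5 + 11)**2) + (25 + 9)) = 1/((-3 + 6**2) + 34) = 1/((-3 + 36) + 34) = 1/(33 + 34) = 1/67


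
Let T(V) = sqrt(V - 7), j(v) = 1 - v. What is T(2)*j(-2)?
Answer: 3*I*sqrt(5) ≈ 6.7082*I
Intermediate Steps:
T(V) = sqrt(-7 + V)
T(2)*j(-2) = sqrt(-7 + 2)*(1 - 1*(-2)) = sqrt(-5)*(1 + 2) = (I*sqrt(5))*3 = 3*I*sqrt(5)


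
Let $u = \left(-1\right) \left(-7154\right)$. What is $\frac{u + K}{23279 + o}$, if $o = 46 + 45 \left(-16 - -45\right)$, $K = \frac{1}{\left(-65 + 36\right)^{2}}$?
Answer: $\frac{401101}{1380922} \approx 0.29046$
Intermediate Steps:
$K = \frac{1}{841}$ ($K = \frac{1}{\left(-29\right)^{2}} = \frac{1}{841} \approx 0.0011891$)
$u = 7154$
$o = 1351$ ($o = 46 + 45 \left(-16 + 45\right) = 46 + 45 \cdot 29 = 46 + 1305 = 1351$)
$\frac{u + K}{23279 + o} = \frac{7154 + \frac{1}{841}}{23279 + 1351} = \frac{6016515}{841 \cdot 24630} = \frac{6016515}{841} \cdot \frac{1}{24630} = \frac{401101}{1380922}$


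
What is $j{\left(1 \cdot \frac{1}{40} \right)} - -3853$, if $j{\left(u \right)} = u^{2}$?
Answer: $\frac{6164801}{1600} \approx 3853.0$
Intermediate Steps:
$j{\left(1 \cdot \frac{1}{40} \right)} - -3853 = \left(1 \cdot \frac{1}{40}\right)^{2} - -3853 = \left(1 \cdot \frac{1}{40}\right)^{2} + 3853 = \left(\frac{1}{40}\right)^{2} + 3853 = \frac{1}{1600} + 3853 = \frac{6164801}{1600}$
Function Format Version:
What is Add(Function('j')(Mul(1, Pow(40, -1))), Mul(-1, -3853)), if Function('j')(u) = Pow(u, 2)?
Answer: Rational(6164801, 1600) ≈ 3853.0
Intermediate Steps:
Add(Function('j')(Mul(1, Pow(40, -1))), Mul(-1, -3853)) = Add(Pow(Mul(1, Pow(40, -1)), 2), Mul(-1, -3853)) = Add(Pow(Mul(1, Rational(1, 40)), 2), 3853) = Add(Pow(Rational(1, 40), 2), 3853) = Add(Rational(1, 1600), 3853) = Rational(6164801, 1600)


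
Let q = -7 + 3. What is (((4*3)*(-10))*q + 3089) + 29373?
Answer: 32942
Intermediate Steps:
q = -4
(((4*3)*(-10))*q + 3089) + 29373 = (((4*3)*(-10))*(-4) + 3089) + 29373 = ((12*(-10))*(-4) + 3089) + 29373 = (-120*(-4) + 3089) + 29373 = (480 + 3089) + 29373 = 3569 + 29373 = 32942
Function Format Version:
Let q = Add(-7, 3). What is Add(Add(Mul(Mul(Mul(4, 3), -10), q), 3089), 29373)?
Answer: 32942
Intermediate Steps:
q = -4
Add(Add(Mul(Mul(Mul(4, 3), -10), q), 3089), 29373) = Add(Add(Mul(Mul(Mul(4, 3), -10), -4), 3089), 29373) = Add(Add(Mul(Mul(12, -10), -4), 3089), 29373) = Add(Add(Mul(-120, -4), 3089), 29373) = Add(Add(480, 3089), 29373) = Add(3569, 29373) = 32942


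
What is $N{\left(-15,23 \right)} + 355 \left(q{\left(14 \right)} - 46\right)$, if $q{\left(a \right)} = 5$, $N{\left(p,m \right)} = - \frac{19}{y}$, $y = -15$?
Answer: $- \frac{218306}{15} \approx -14554.0$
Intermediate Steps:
$N{\left(p,m \right)} = \frac{19}{15}$ ($N{\left(p,m \right)} = - \frac{19}{-15} = \left(-19\right) \left(- \frac{1}{15}\right) = \frac{19}{15}$)
$N{\left(-15,23 \right)} + 355 \left(q{\left(14 \right)} - 46\right) = \frac{19}{15} + 355 \left(5 - 46\right) = \frac{19}{15} + 355 \left(-41\right) = \frac{19}{15} - 14555 = - \frac{218306}{15}$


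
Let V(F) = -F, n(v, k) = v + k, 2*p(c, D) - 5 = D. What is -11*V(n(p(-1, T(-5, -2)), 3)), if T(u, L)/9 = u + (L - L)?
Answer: -187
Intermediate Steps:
T(u, L) = 9*u (T(u, L) = 9*(u + (L - L)) = 9*(u + 0) = 9*u)
p(c, D) = 5/2 + D/2
n(v, k) = k + v
-11*V(n(p(-1, T(-5, -2)), 3)) = -(-11)*(3 + (5/2 + (9*(-5))/2)) = -(-11)*(3 + (5/2 + (½)*(-45))) = -(-11)*(3 + (5/2 - 45/2)) = -(-11)*(3 - 20) = -(-11)*(-17) = -11*17 = -187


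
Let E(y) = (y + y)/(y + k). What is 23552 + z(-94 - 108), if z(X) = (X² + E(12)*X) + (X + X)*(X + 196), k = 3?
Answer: 332284/5 ≈ 66457.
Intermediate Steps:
E(y) = 2*y/(3 + y) (E(y) = (y + y)/(y + 3) = (2*y)/(3 + y) = 2*y/(3 + y))
z(X) = X² + 8*X/5 + 2*X*(196 + X) (z(X) = (X² + (2*12/(3 + 12))*X) + (X + X)*(X + 196) = (X² + (2*12/15)*X) + (2*X)*(196 + X) = (X² + (2*12*(1/15))*X) + 2*X*(196 + X) = (X² + 8*X/5) + 2*X*(196 + X) = X² + 8*X/5 + 2*X*(196 + X))
23552 + z(-94 - 108) = 23552 + 3*(-94 - 108)*(656 + 5*(-94 - 108))/5 = 23552 + (⅗)*(-202)*(656 + 5*(-202)) = 23552 + (⅗)*(-202)*(656 - 1010) = 23552 + (⅗)*(-202)*(-354) = 23552 + 214524/5 = 332284/5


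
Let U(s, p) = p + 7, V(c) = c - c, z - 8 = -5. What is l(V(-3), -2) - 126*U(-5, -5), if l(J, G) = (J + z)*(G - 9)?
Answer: -285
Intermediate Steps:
z = 3 (z = 8 - 5 = 3)
V(c) = 0
l(J, G) = (-9 + G)*(3 + J) (l(J, G) = (J + 3)*(G - 9) = (3 + J)*(-9 + G) = (-9 + G)*(3 + J))
U(s, p) = 7 + p
l(V(-3), -2) - 126*U(-5, -5) = (-27 - 9*0 + 3*(-2) - 2*0) - 126*(7 - 5) = (-27 + 0 - 6 + 0) - 126*2 = -33 - 252 = -285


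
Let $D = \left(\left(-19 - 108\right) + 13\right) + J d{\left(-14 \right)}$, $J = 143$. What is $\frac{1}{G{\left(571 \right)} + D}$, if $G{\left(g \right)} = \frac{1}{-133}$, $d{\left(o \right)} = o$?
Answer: $- \frac{133}{281429} \approx -0.00047259$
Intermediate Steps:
$G{\left(g \right)} = - \frac{1}{133}$
$D = -2116$ ($D = \left(\left(-19 - 108\right) + 13\right) + 143 \left(-14\right) = \left(-127 + 13\right) - 2002 = -114 - 2002 = -2116$)
$\frac{1}{G{\left(571 \right)} + D} = \frac{1}{- \frac{1}{133} - 2116} = \frac{1}{- \frac{281429}{133}} = - \frac{133}{281429}$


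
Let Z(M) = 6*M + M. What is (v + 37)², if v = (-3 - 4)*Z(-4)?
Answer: 54289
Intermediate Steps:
Z(M) = 7*M
v = 196 (v = (-3 - 4)*(7*(-4)) = -7*(-28) = 196)
(v + 37)² = (196 + 37)² = 233² = 54289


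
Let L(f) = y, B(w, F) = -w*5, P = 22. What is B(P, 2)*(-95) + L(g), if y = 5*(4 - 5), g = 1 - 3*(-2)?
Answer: 10445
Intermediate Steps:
B(w, F) = -5*w
g = 7 (g = 1 + 6 = 7)
y = -5 (y = 5*(-1) = -5)
L(f) = -5
B(P, 2)*(-95) + L(g) = -5*22*(-95) - 5 = -110*(-95) - 5 = 10450 - 5 = 10445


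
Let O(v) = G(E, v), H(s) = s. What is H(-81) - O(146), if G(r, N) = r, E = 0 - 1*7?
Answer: -74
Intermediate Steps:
E = -7 (E = 0 - 7 = -7)
O(v) = -7
H(-81) - O(146) = -81 - 1*(-7) = -81 + 7 = -74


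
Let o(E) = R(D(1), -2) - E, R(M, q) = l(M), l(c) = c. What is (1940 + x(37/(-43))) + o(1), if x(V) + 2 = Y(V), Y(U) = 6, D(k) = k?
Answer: 1944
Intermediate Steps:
R(M, q) = M
o(E) = 1 - E
x(V) = 4 (x(V) = -2 + 6 = 4)
(1940 + x(37/(-43))) + o(1) = (1940 + 4) + (1 - 1*1) = 1944 + (1 - 1) = 1944 + 0 = 1944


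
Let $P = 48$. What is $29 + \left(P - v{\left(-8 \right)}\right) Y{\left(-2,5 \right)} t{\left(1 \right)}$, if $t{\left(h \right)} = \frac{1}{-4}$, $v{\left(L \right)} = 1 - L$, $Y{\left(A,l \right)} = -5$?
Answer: $\frac{311}{4} \approx 77.75$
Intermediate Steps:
$t{\left(h \right)} = - \frac{1}{4}$
$29 + \left(P - v{\left(-8 \right)}\right) Y{\left(-2,5 \right)} t{\left(1 \right)} = 29 + \left(48 - \left(1 - -8\right)\right) \left(\left(-5\right) \left(- \frac{1}{4}\right)\right) = 29 + \left(48 - \left(1 + 8\right)\right) \frac{5}{4} = 29 + \left(48 - 9\right) \frac{5}{4} = 29 + 39 \cdot \frac{5}{4} = 29 + \frac{195}{4} = \frac{311}{4}$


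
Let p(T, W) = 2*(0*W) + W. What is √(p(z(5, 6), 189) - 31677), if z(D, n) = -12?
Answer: 16*I*√123 ≈ 177.45*I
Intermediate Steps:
p(T, W) = W (p(T, W) = 2*0 + W = 0 + W = W)
√(p(z(5, 6), 189) - 31677) = √(189 - 31677) = √(-31488) = 16*I*√123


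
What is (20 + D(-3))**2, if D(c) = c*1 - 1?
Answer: 256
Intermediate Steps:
D(c) = -1 + c (D(c) = c - 1 = -1 + c)
(20 + D(-3))**2 = (20 + (-1 - 3))**2 = (20 - 4)**2 = 16**2 = 256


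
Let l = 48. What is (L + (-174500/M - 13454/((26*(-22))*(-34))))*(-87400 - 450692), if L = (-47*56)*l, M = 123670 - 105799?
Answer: 984537266257054401/14481467 ≈ 6.7986e+10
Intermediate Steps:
M = 17871
L = -126336 (L = -47*56*48 = -2632*48 = -126336)
(L + (-174500/M - 13454/((26*(-22))*(-34))))*(-87400 - 450692) = (-126336 + (-174500/17871 - 13454/((26*(-22))*(-34))))*(-87400 - 450692) = (-126336 + (-174500*1/17871 - 13454/((-572*(-34)))))*(-538092) = (-126336 + (-174500/17871 - 13454/19448))*(-538092) = (-126336 + (-174500/17871 - 13454*1/19448))*(-538092) = (-126336 + (-174500/17871 - 6727/9724))*(-538092) = (-126336 - 1817056217/173777604)*(-538092) = -21956184435161/173777604*(-538092) = 984537266257054401/14481467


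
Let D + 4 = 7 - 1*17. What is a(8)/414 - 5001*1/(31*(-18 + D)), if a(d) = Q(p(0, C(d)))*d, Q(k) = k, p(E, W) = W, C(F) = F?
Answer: 1066951/205344 ≈ 5.1959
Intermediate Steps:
D = -14 (D = -4 + (7 - 1*17) = -4 + (7 - 17) = -4 - 10 = -14)
a(d) = d**2 (a(d) = d*d = d**2)
a(8)/414 - 5001*1/(31*(-18 + D)) = 8**2/414 - 5001*1/(31*(-18 - 14)) = 64*(1/414) - 5001/(31*(-32)) = 32/207 - 5001/(-992) = 32/207 - 5001*(-1/992) = 32/207 + 5001/992 = 1066951/205344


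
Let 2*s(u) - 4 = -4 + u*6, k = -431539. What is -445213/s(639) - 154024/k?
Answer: -191831508799/827260263 ≈ -231.89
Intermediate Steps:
s(u) = 3*u (s(u) = 2 + (-4 + u*6)/2 = 2 + (-4 + 6*u)/2 = 2 + (-2 + 3*u) = 3*u)
-445213/s(639) - 154024/k = -445213/(3*639) - 154024/(-431539) = -445213/1917 - 154024*(-1/431539) = -445213*1/1917 + 154024/431539 = -445213/1917 + 154024/431539 = -191831508799/827260263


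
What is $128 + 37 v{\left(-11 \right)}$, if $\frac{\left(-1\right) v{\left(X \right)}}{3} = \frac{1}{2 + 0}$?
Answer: $\frac{145}{2} \approx 72.5$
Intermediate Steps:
$v{\left(X \right)} = - \frac{3}{2}$ ($v{\left(X \right)} = - \frac{3}{2 + 0} = - \frac{3}{2}$)
$128 + 37 v{\left(-11 \right)} = 128 + 37 \left(- \frac{3}{2}\right) = 128 - \frac{111}{2} = \frac{145}{2}$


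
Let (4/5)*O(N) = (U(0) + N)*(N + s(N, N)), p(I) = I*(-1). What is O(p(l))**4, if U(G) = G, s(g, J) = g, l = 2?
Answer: 10000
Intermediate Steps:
p(I) = -I
O(N) = 5*N**2/2 (O(N) = 5*((0 + N)*(N + N))/4 = 5*(N*(2*N))/4 = 5*(2*N**2)/4 = 5*N**2/2)
O(p(l))**4 = (5*(-1*2)**2/2)**4 = ((5/2)*(-2)**2)**4 = ((5/2)*4)**4 = 10**4 = 10000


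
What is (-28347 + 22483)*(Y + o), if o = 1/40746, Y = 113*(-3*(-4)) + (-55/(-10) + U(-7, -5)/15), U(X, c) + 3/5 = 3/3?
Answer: -1355482329616/169775 ≈ -7.9840e+6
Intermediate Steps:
U(X, c) = 2/5 (U(X, c) = -3/5 + 3/3 = -3/5 + 3*(1/3) = -3/5 + 1 = 2/5)
Y = 204229/150 (Y = 113*(-3*(-4)) + (-55/(-10) + (2/5)/15) = 113*12 + (-55*(-1/10) + (2/5)*(1/15)) = 1356 + (11/2 + 2/75) = 1356 + 829/150 = 204229/150 ≈ 1361.5)
o = 1/40746 ≈ 2.4542e-5
(-28347 + 22483)*(Y + o) = (-28347 + 22483)*(204229/150 + 1/40746) = -5864*231153194/169775 = -1355482329616/169775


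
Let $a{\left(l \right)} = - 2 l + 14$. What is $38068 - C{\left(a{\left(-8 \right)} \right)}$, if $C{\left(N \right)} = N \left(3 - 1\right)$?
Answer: $38008$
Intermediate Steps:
$a{\left(l \right)} = 14 - 2 l$
$C{\left(N \right)} = 2 N$ ($C{\left(N \right)} = N 2 = 2 N$)
$38068 - C{\left(a{\left(-8 \right)} \right)} = 38068 - 2 \left(14 - -16\right) = 38068 - 2 \left(14 + 16\right) = 38068 - 2 \cdot 30 = 38068 - 60 = 38008$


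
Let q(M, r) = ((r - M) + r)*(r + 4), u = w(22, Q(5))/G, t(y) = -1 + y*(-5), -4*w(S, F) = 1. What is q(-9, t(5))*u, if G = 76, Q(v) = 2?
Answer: -473/152 ≈ -3.1118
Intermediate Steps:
w(S, F) = -¼ (w(S, F) = -¼*1 = -¼)
t(y) = -1 - 5*y
u = -1/304 (u = -¼/76 = -¼*1/76 = -1/304 ≈ -0.0032895)
q(M, r) = (4 + r)*(-M + 2*r) (q(M, r) = (-M + 2*r)*(4 + r) = (4 + r)*(-M + 2*r))
q(-9, t(5))*u = (-4*(-9) + 2*(-1 - 5*5)² + 8*(-1 - 5*5) - 1*(-9)*(-1 - 5*5))*(-1/304) = (36 + 2*(-1 - 25)² + 8*(-1 - 25) - 1*(-9)*(-1 - 25))*(-1/304) = (36 + 2*(-26)² + 8*(-26) - 1*(-9)*(-26))*(-1/304) = (36 + 2*676 - 208 - 234)*(-1/304) = (36 + 1352 - 208 - 234)*(-1/304) = 946*(-1/304) = -473/152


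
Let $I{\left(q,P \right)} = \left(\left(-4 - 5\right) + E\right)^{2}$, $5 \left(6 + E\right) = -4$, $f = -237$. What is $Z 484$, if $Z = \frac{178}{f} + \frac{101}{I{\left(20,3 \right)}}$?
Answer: $- \frac{3139708}{18723} \approx -167.69$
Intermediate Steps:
$E = - \frac{34}{5}$ ($E = -6 + \frac{1}{5} \left(-4\right) = -6 - \frac{4}{5} = - \frac{34}{5} \approx -6.8$)
$I{\left(q,P \right)} = \frac{6241}{25}$ ($I{\left(q,P \right)} = \left(\left(-4 - 5\right) - \frac{34}{5}\right)^{2} = \left(-9 - \frac{34}{5}\right)^{2} = \left(- \frac{79}{5}\right)^{2} = \frac{6241}{25}$)
$Z = - \frac{6487}{18723}$ ($Z = \frac{178}{-237} + \frac{101}{\frac{6241}{25}} = 178 \left(- \frac{1}{237}\right) + 101 \cdot \frac{25}{6241} = - \frac{178}{237} + \frac{2525}{6241} = - \frac{6487}{18723} \approx -0.34647$)
$Z 484 = \left(- \frac{6487}{18723}\right) 484 = - \frac{3139708}{18723}$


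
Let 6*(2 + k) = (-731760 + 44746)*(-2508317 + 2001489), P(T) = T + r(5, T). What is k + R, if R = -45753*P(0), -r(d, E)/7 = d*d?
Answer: 174122986115/3 ≈ 5.8041e+10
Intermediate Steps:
r(d, E) = -7*d**2 (r(d, E) = -7*d*d = -7*d**2)
P(T) = -175 + T (P(T) = T - 7*5**2 = T - 7*25 = T - 175 = -175 + T)
k = 174098965790/3 (k = -2 + ((-731760 + 44746)*(-2508317 + 2001489))/6 = -2 + (-687014*(-506828))/6 = -2 + (1/6)*348197931592 = -2 + 174098965796/3 = 174098965790/3 ≈ 5.8033e+10)
R = 8006775 (R = -45753*(-175 + 0) = -45753*(-175) = 8006775)
k + R = 174098965790/3 + 8006775 = 174122986115/3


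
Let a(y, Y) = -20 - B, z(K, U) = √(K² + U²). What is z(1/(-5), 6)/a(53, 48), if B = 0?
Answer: -√901/100 ≈ -0.30017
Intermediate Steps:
a(y, Y) = -20 (a(y, Y) = -20 - 1*0 = -20 + 0 = -20)
z(1/(-5), 6)/a(53, 48) = √((1/(-5))² + 6²)/(-20) = √((-⅕)² + 36)*(-1/20) = √(1/25 + 36)*(-1/20) = √(901/25)*(-1/20) = (√901/5)*(-1/20) = -√901/100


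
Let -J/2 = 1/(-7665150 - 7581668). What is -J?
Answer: -1/7623409 ≈ -1.3117e-7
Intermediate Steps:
J = 1/7623409 (J = -2/(-7665150 - 7581668) = -2/(-15246818) = -2*(-1/15246818) = 1/7623409 ≈ 1.3117e-7)
-J = -1*1/7623409 = -1/7623409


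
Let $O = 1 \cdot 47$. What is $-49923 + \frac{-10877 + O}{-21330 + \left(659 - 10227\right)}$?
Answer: $- \frac{771255012}{15449} \approx -49923.0$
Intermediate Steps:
$O = 47$
$-49923 + \frac{-10877 + O}{-21330 + \left(659 - 10227\right)} = -49923 + \frac{-10877 + 47}{-21330 + \left(659 - 10227\right)} = -49923 - \frac{10830}{-21330 - 9568} = -49923 - \frac{10830}{-30898} = -49923 - - \frac{5415}{15449} = -49923 + \frac{5415}{15449} = - \frac{771255012}{15449}$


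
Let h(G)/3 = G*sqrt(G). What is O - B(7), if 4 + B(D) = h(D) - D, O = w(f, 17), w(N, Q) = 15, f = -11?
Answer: 26 - 21*sqrt(7) ≈ -29.561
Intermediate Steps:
h(G) = 3*G**(3/2) (h(G) = 3*(G*sqrt(G)) = 3*G**(3/2))
O = 15
B(D) = -4 - D + 3*D**(3/2) (B(D) = -4 + (3*D**(3/2) - D) = -4 + (-D + 3*D**(3/2)) = -4 - D + 3*D**(3/2))
O - B(7) = 15 - (-4 - 1*7 + 3*7**(3/2)) = 15 - (-4 - 7 + 3*(7*sqrt(7))) = 15 - (-4 - 7 + 21*sqrt(7)) = 15 - (-11 + 21*sqrt(7)) = 15 + (11 - 21*sqrt(7)) = 26 - 21*sqrt(7)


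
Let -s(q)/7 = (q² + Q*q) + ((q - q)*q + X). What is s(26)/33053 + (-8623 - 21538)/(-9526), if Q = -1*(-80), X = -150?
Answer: 823138241/314862878 ≈ 2.6143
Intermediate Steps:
Q = 80
s(q) = 1050 - 560*q - 7*q² (s(q) = -7*((q² + 80*q) + ((q - q)*q - 150)) = -7*((q² + 80*q) + (0*q - 150)) = -7*((q² + 80*q) + (0 - 150)) = -7*((q² + 80*q) - 150) = -7*(-150 + q² + 80*q) = 1050 - 560*q - 7*q²)
s(26)/33053 + (-8623 - 21538)/(-9526) = (1050 - 560*26 - 7*26²)/33053 + (-8623 - 21538)/(-9526) = (1050 - 14560 - 7*676)*(1/33053) - 30161*(-1/9526) = (1050 - 14560 - 4732)*(1/33053) + 30161/9526 = -18242*1/33053 + 30161/9526 = -18242/33053 + 30161/9526 = 823138241/314862878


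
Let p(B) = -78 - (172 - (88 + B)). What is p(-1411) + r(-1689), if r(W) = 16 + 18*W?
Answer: -31959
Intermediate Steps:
p(B) = -162 + B (p(B) = -78 - (172 + (-88 - B)) = -78 - (84 - B) = -78 + (-84 + B) = -162 + B)
p(-1411) + r(-1689) = (-162 - 1411) + (16 + 18*(-1689)) = -1573 + (16 - 30402) = -1573 - 30386 = -31959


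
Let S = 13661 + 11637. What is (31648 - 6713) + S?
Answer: 50233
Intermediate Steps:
S = 25298
(31648 - 6713) + S = (31648 - 6713) + 25298 = 24935 + 25298 = 50233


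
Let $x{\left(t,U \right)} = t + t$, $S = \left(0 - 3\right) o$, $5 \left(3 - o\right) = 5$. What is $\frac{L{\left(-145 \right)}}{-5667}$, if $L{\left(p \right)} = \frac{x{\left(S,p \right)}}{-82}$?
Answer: $- \frac{2}{77449} \approx -2.5823 \cdot 10^{-5}$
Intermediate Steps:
$o = 2$ ($o = 3 - 1 = 2$)
$S = -6$ ($S = \left(0 - 3\right) 2 = \left(-3\right) 2 = -6$)
$x{\left(t,U \right)} = 2 t$
$L{\left(p \right)} = \frac{6}{41}$ ($L{\left(p \right)} = \frac{2 \left(-6\right)}{-82} = \left(-12\right) \left(- \frac{1}{82}\right) = \frac{6}{41}$)
$\frac{L{\left(-145 \right)}}{-5667} = \frac{6}{41 \left(-5667\right)} = \frac{6}{41} \left(- \frac{1}{5667}\right) = - \frac{2}{77449}$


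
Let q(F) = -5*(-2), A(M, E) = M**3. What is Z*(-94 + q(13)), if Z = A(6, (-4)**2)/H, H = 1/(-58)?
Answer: 1052352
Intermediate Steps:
H = -1/58 ≈ -0.017241
q(F) = 10
Z = -12528 (Z = 6**3/(-1/58) = 216*(-58) = -12528)
Z*(-94 + q(13)) = -12528*(-94 + 10) = -12528*(-84) = 1052352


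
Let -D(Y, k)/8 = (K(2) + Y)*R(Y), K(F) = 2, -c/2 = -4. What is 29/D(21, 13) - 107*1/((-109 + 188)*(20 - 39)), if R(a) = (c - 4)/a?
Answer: -835357/1104736 ≈ -0.75616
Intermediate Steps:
c = 8 (c = -2*(-4) = 8)
R(a) = 4/a (R(a) = (8 - 4)/a = 4/a)
D(Y, k) = -32*(2 + Y)/Y (D(Y, k) = -8*(2 + Y)*4/Y = -32*(2 + Y)/Y)
29/D(21, 13) - 107*1/((-109 + 188)*(20 - 39)) = 29/(-32 - 64/21) - 107*1/((-109 + 188)*(20 - 39)) = 29/(-32 - 64*1/21) - 107/(79*(-19)) = 29/(-32 - 64/21) - 107/(-1501) = 29/(-736/21) - 107*(-1/1501) = 29*(-21/736) + 107/1501 = -609/736 + 107/1501 = -835357/1104736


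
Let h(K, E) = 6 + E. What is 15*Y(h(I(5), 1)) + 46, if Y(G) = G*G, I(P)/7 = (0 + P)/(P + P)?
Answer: 781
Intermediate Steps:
I(P) = 7/2 (I(P) = 7*((0 + P)/(P + P)) = 7*(P/((2*P))) = 7*(P*(1/(2*P))) = 7*(½) = 7/2)
Y(G) = G²
15*Y(h(I(5), 1)) + 46 = 15*(6 + 1)² + 46 = 15*7² + 46 = 15*49 + 46 = 735 + 46 = 781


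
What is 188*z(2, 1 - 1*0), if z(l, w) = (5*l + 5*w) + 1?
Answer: 3008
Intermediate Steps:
z(l, w) = 1 + 5*l + 5*w
188*z(2, 1 - 1*0) = 188*(1 + 5*2 + 5*(1 - 1*0)) = 188*(1 + 10 + 5*(1 + 0)) = 188*(1 + 10 + 5*1) = 188*(1 + 10 + 5) = 188*16 = 3008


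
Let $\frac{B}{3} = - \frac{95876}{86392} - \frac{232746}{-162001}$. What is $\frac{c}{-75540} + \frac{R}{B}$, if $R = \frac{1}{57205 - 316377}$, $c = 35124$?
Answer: $- \frac{1301587433072984279}{2799256428337253790} \approx -0.46498$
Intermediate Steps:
$B = \frac{3431538417}{3498897598}$ ($B = 3 \left(- \frac{95876}{86392} - \frac{232746}{-162001}\right) = 3 \left(\left(-95876\right) \frac{1}{86392} - - \frac{232746}{162001}\right) = 3 \left(- \frac{23969}{21598} + \frac{232746}{162001}\right) = 3 \cdot \frac{1143846139}{3498897598} = \frac{3431538417}{3498897598} \approx 0.98075$)
$R = - \frac{1}{259172}$ ($R = \frac{1}{-259172} = - \frac{1}{259172} \approx -3.8584 \cdot 10^{-6}$)
$\frac{c}{-75540} + \frac{R}{B} = \frac{35124}{-75540} - \frac{1}{259172 \cdot \frac{3431538417}{3498897598}} = 35124 \left(- \frac{1}{75540}\right) - \frac{1749448799}{444679337305362} = - \frac{2927}{6295} - \frac{1749448799}{444679337305362} = - \frac{1301587433072984279}{2799256428337253790}$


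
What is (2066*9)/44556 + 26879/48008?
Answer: 174190123/178253704 ≈ 0.97720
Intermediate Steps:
(2066*9)/44556 + 26879/48008 = 18594*(1/44556) + 26879*(1/48008) = 3099/7426 + 26879/48008 = 174190123/178253704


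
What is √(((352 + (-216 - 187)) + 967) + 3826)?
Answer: √4742 ≈ 68.862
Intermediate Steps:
√(((352 + (-216 - 187)) + 967) + 3826) = √(((352 - 403) + 967) + 3826) = √((-51 + 967) + 3826) = √(916 + 3826) = √4742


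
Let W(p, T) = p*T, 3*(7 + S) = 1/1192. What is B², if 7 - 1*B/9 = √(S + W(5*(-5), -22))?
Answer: 57158811/1192 - 189*√1735941486/298 ≈ 21527.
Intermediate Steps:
S = -25031/3576 (S = -7 + (⅓)/1192 = -7 + (⅓)*(1/1192) = -7 + 1/3576 = -25031/3576 ≈ -6.9997)
W(p, T) = T*p
B = 63 - 3*√1735941486/596 (B = 63 - 9*√(-25031/3576 - 110*(-5)) = 63 - 9*√(-25031/3576 - 22*(-25)) = 63 - 9*√(-25031/3576 + 550) = 63 - 3*√1735941486/596 ≈ -146.72)
B² = (63 - 3*√1735941486/596)²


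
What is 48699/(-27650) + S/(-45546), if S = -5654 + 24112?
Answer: -194886311/89953350 ≈ -2.1665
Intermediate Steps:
S = 18458
48699/(-27650) + S/(-45546) = 48699/(-27650) + 18458/(-45546) = 48699*(-1/27650) + 18458*(-1/45546) = -6957/3950 - 9229/22773 = -194886311/89953350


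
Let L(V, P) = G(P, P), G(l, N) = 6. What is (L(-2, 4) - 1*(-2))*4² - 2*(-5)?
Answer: 138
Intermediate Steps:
L(V, P) = 6
(L(-2, 4) - 1*(-2))*4² - 2*(-5) = (6 - 1*(-2))*4² - 2*(-5) = (6 + 2)*16 + 10 = 8*16 + 10 = 128 + 10 = 138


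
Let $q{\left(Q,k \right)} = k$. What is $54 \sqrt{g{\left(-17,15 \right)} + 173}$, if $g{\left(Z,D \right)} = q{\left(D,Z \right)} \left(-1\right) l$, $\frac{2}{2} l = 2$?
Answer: $162 \sqrt{23} \approx 776.92$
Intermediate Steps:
$l = 2$
$g{\left(Z,D \right)} = - 2 Z$ ($g{\left(Z,D \right)} = Z \left(-1\right) 2 = - Z 2 = - 2 Z$)
$54 \sqrt{g{\left(-17,15 \right)} + 173} = 54 \sqrt{\left(-2\right) \left(-17\right) + 173} = 54 \sqrt{34 + 173} = 54 \sqrt{207} = 54 \cdot 3 \sqrt{23} = 162 \sqrt{23}$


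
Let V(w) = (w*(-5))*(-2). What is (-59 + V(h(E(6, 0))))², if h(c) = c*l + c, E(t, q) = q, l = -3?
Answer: 3481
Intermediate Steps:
h(c) = -2*c (h(c) = c*(-3) + c = -3*c + c = -2*c)
V(w) = 10*w (V(w) = -5*w*(-2) = 10*w)
(-59 + V(h(E(6, 0))))² = (-59 + 10*(-2*0))² = (-59 + 10*0)² = (-59 + 0)² = (-59)² = 3481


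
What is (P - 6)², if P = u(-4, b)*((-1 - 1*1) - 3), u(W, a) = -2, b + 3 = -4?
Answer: 16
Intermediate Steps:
b = -7 (b = -3 - 4 = -7)
P = 10 (P = -2*((-1 - 1*1) - 3) = -2*((-1 - 1) - 3) = -2*(-2 - 3) = -2*(-5) = 10)
(P - 6)² = (10 - 6)² = 4² = 16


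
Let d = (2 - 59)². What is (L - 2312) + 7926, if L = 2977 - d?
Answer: 5342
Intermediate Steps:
d = 3249 (d = (-57)² = 3249)
L = -272 (L = 2977 - 1*3249 = 2977 - 3249 = -272)
(L - 2312) + 7926 = (-272 - 2312) + 7926 = -2584 + 7926 = 5342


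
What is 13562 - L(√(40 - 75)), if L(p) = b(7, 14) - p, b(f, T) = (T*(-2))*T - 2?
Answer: 13956 + I*√35 ≈ 13956.0 + 5.9161*I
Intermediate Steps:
b(f, T) = -2 - 2*T² (b(f, T) = (-2*T)*T - 2 = -2*T² - 2 = -2 - 2*T²)
L(p) = -394 - p (L(p) = (-2 - 2*14²) - p = (-2 - 2*196) - p = (-2 - 392) - p = -394 - p)
13562 - L(√(40 - 75)) = 13562 - (-394 - √(40 - 75)) = 13562 - (-394 - √(-35)) = 13562 - (-394 - I*√35) = 13562 + (394 + I*√35) = 13956 + I*√35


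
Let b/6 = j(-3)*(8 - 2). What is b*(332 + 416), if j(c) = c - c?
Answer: 0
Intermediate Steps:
j(c) = 0
b = 0 (b = 6*(0*(8 - 2)) = 6*(0*6) = 6*0 = 0)
b*(332 + 416) = 0*(332 + 416) = 0*748 = 0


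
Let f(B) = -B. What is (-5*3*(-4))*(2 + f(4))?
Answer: -120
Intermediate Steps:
(-5*3*(-4))*(2 + f(4)) = (-5*3*(-4))*(2 - 1*4) = (-15*(-4))*(2 - 4) = 60*(-2) = -120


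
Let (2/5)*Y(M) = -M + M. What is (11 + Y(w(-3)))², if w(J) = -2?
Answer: 121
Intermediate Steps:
Y(M) = 0 (Y(M) = 5*(-M + M)/2 = (5/2)*0 = 0)
(11 + Y(w(-3)))² = (11 + 0)² = 11² = 121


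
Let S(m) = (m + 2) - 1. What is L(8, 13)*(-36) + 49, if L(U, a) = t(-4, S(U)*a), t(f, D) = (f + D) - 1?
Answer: -3983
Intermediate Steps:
S(m) = 1 + m (S(m) = (2 + m) - 1 = 1 + m)
t(f, D) = -1 + D + f (t(f, D) = (D + f) - 1 = -1 + D + f)
L(U, a) = -5 + a*(1 + U) (L(U, a) = -1 + (1 + U)*a - 4 = -1 + a*(1 + U) - 4 = -5 + a*(1 + U))
L(8, 13)*(-36) + 49 = (-5 + 13*(1 + 8))*(-36) + 49 = (-5 + 13*9)*(-36) + 49 = (-5 + 117)*(-36) + 49 = 112*(-36) + 49 = -4032 + 49 = -3983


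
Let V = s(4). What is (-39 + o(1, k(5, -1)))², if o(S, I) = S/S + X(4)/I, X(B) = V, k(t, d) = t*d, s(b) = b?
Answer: 37636/25 ≈ 1505.4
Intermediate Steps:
V = 4
k(t, d) = d*t
X(B) = 4
o(S, I) = 1 + 4/I (o(S, I) = S/S + 4/I = 1 + 4/I)
(-39 + o(1, k(5, -1)))² = (-39 + (4 - 1*5)/((-1*5)))² = (-39 + (4 - 5)/(-5))² = (-39 - ⅕*(-1))² = (-39 + ⅕)² = (-194/5)² = 37636/25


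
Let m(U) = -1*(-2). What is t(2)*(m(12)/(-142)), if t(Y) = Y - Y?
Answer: 0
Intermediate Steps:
t(Y) = 0
m(U) = 2
t(2)*(m(12)/(-142)) = 0*(2/(-142)) = 0*(2*(-1/142)) = 0*(-1/71) = 0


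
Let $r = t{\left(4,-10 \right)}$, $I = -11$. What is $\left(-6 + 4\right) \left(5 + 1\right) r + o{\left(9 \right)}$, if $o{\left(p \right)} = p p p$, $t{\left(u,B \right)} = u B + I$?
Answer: $1341$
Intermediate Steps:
$t{\left(u,B \right)} = -11 + B u$ ($t{\left(u,B \right)} = u B - 11 = B u - 11 = -11 + B u$)
$r = -51$ ($r = -11 - 40 = -51$)
$o{\left(p \right)} = p^{3}$ ($o{\left(p \right)} = p^{2} p = p^{3}$)
$\left(-6 + 4\right) \left(5 + 1\right) r + o{\left(9 \right)} = \left(-6 + 4\right) \left(5 + 1\right) \left(-51\right) + 9^{3} = \left(-2\right) 6 \left(-51\right) + 729 = \left(-12\right) \left(-51\right) + 729 = 612 + 729 = 1341$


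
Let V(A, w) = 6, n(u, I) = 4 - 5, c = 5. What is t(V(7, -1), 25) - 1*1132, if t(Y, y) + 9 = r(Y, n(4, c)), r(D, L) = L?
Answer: -1142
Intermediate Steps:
n(u, I) = -1
t(Y, y) = -10 (t(Y, y) = -9 - 1 = -10)
t(V(7, -1), 25) - 1*1132 = -10 - 1*1132 = -10 - 1132 = -1142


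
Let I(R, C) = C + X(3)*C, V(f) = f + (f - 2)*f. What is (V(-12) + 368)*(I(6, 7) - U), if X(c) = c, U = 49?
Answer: -11004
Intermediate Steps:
V(f) = f + f*(-2 + f) (V(f) = f + (-2 + f)*f = f + f*(-2 + f))
I(R, C) = 4*C (I(R, C) = C + 3*C = 4*C)
(V(-12) + 368)*(I(6, 7) - U) = (-12*(-1 - 12) + 368)*(4*7 - 1*49) = (-12*(-13) + 368)*(28 - 49) = (156 + 368)*(-21) = 524*(-21) = -11004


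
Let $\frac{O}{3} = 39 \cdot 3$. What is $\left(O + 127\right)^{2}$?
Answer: $228484$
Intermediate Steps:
$O = 351$ ($O = 3 \cdot 39 \cdot 3 = 3 \cdot 117 = 351$)
$\left(O + 127\right)^{2} = \left(351 + 127\right)^{2} = 478^{2} = 228484$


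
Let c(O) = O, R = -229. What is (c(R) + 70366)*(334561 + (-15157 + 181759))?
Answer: 35150069331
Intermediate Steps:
(c(R) + 70366)*(334561 + (-15157 + 181759)) = (-229 + 70366)*(334561 + (-15157 + 181759)) = 70137*(334561 + 166602) = 70137*501163 = 35150069331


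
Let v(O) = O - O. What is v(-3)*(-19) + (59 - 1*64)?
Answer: -5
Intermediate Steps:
v(O) = 0
v(-3)*(-19) + (59 - 1*64) = 0*(-19) + (59 - 1*64) = 0 + (59 - 64) = 0 - 5 = -5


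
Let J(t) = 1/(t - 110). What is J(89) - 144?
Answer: -3025/21 ≈ -144.05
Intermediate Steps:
J(t) = 1/(-110 + t)
J(89) - 144 = 1/(-110 + 89) - 144 = 1/(-21) - 144 = -1/21 - 144 = -3025/21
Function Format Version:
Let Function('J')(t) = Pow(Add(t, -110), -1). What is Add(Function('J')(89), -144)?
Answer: Rational(-3025, 21) ≈ -144.05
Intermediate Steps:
Function('J')(t) = Pow(Add(-110, t), -1)
Add(Function('J')(89), -144) = Add(Pow(Add(-110, 89), -1), -144) = Add(Pow(-21, -1), -144) = Add(Rational(-1, 21), -144) = Rational(-3025, 21)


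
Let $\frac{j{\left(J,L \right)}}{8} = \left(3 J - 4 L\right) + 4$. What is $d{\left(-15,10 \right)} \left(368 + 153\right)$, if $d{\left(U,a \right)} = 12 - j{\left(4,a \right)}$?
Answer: $106284$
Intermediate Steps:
$j{\left(J,L \right)} = 32 - 32 L + 24 J$ ($j{\left(J,L \right)} = 8 \left(\left(3 J - 4 L\right) + 4\right) = 8 \left(\left(- 4 L + 3 J\right) + 4\right) = 8 \left(4 - 4 L + 3 J\right) = 32 - 32 L + 24 J$)
$d{\left(U,a \right)} = -116 + 32 a$ ($d{\left(U,a \right)} = 12 - \left(32 - 32 a + 24 \cdot 4\right) = 12 - \left(32 - 32 a + 96\right) = 12 - \left(128 - 32 a\right) = 12 + \left(-128 + 32 a\right) = -116 + 32 a$)
$d{\left(-15,10 \right)} \left(368 + 153\right) = \left(-116 + 32 \cdot 10\right) \left(368 + 153\right) = \left(-116 + 320\right) 521 = 204 \cdot 521 = 106284$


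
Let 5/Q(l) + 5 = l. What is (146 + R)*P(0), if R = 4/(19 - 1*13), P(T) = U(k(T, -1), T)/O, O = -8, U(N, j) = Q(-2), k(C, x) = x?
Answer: 275/21 ≈ 13.095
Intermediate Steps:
Q(l) = 5/(-5 + l)
U(N, j) = -5/7 (U(N, j) = 5/(-5 - 2) = 5/(-7) = 5*(-⅐) = -5/7)
P(T) = 5/56 (P(T) = -5/7/(-8) = -5/7*(-⅛) = 5/56)
R = ⅔ (R = 4/(19 - 13) = 4/6 = 4*(⅙) = ⅔ ≈ 0.66667)
(146 + R)*P(0) = (146 + ⅔)*(5/56) = (440/3)*(5/56) = 275/21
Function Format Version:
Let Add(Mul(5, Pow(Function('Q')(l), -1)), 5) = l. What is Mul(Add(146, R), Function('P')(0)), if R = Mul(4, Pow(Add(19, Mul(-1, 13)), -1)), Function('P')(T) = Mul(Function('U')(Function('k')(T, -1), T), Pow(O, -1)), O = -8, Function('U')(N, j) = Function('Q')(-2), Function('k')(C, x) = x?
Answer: Rational(275, 21) ≈ 13.095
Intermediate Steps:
Function('Q')(l) = Mul(5, Pow(Add(-5, l), -1))
Function('U')(N, j) = Rational(-5, 7) (Function('U')(N, j) = Mul(5, Pow(Add(-5, -2), -1)) = Mul(5, Pow(-7, -1)) = Mul(5, Rational(-1, 7)) = Rational(-5, 7))
Function('P')(T) = Rational(5, 56) (Function('P')(T) = Mul(Rational(-5, 7), Pow(-8, -1)) = Mul(Rational(-5, 7), Rational(-1, 8)) = Rational(5, 56))
R = Rational(2, 3) (R = Mul(4, Pow(Add(19, -13), -1)) = Mul(4, Pow(6, -1)) = Mul(4, Rational(1, 6)) = Rational(2, 3) ≈ 0.66667)
Mul(Add(146, R), Function('P')(0)) = Mul(Add(146, Rational(2, 3)), Rational(5, 56)) = Mul(Rational(440, 3), Rational(5, 56)) = Rational(275, 21)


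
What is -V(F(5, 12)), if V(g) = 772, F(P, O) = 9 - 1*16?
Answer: -772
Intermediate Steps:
F(P, O) = -7 (F(P, O) = 9 - 16 = -7)
-V(F(5, 12)) = -1*772 = -772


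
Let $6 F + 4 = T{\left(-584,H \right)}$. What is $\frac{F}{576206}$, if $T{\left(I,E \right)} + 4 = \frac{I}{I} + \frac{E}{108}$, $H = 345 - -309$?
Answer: $- \frac{17}{62230248} \approx -2.7318 \cdot 10^{-7}$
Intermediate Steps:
$H = 654$ ($H = 345 + 309 = 654$)
$T{\left(I,E \right)} = -3 + \frac{E}{108}$ ($T{\left(I,E \right)} = -4 + \left(\frac{I}{I} + \frac{E}{108}\right) = -4 + \left(1 + E \frac{1}{108}\right) = -4 + \left(1 + \frac{E}{108}\right) = -3 + \frac{E}{108}$)
$F = - \frac{17}{108}$ ($F = - \frac{2}{3} + \frac{-3 + \frac{1}{108} \cdot 654}{6} = - \frac{2}{3} + \frac{-3 + \frac{109}{18}}{6} = - \frac{2}{3} + \frac{1}{6} \cdot \frac{55}{18} = - \frac{2}{3} + \frac{55}{108} = - \frac{17}{108} \approx -0.15741$)
$\frac{F}{576206} = - \frac{17}{108 \cdot 576206} = \left(- \frac{17}{108}\right) \frac{1}{576206} = - \frac{17}{62230248}$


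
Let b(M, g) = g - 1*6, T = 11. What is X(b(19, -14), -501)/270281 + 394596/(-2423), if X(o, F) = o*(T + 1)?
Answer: -106652382996/654890863 ≈ -162.86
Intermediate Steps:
b(M, g) = -6 + g (b(M, g) = g - 6 = -6 + g)
X(o, F) = 12*o (X(o, F) = o*(11 + 1) = o*12 = 12*o)
X(b(19, -14), -501)/270281 + 394596/(-2423) = (12*(-6 - 14))/270281 + 394596/(-2423) = (12*(-20))*(1/270281) + 394596*(-1/2423) = -240*1/270281 - 394596/2423 = -240/270281 - 394596/2423 = -106652382996/654890863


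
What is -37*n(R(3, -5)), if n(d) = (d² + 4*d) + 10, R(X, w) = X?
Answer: -1147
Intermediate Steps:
n(d) = 10 + d² + 4*d
-37*n(R(3, -5)) = -37*(10 + 3² + 4*3) = -37*(10 + 9 + 12) = -37*31 = -1147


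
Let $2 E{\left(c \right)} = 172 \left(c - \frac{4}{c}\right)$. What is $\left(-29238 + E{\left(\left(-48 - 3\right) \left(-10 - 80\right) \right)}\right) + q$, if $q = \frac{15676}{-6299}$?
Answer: $\frac{5283734780062}{14456205} \approx 3.655 \cdot 10^{5}$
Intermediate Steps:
$E{\left(c \right)} = - \frac{344}{c} + 86 c$ ($E{\left(c \right)} = \frac{172 \left(c - \frac{4}{c}\right)}{2} = \frac{- \frac{688}{c} + 172 c}{2} = - \frac{344}{c} + 86 c$)
$q = - \frac{15676}{6299}$ ($q = 15676 \left(- \frac{1}{6299}\right) = - \frac{15676}{6299} \approx -2.4886$)
$\left(-29238 + E{\left(\left(-48 - 3\right) \left(-10 - 80\right) \right)}\right) + q = \left(-29238 - \left(344 \frac{1}{\left(-48 - 3\right) \left(-10 - 80\right)} - 86 \left(-48 - 3\right) \left(-10 - 80\right)\right)\right) - \frac{15676}{6299} = \left(-29238 - \left(\frac{172}{2295} - \left(-4386\right) \left(-90\right)\right)\right) - \frac{15676}{6299} = \left(-29238 + \left(- \frac{344}{4590} + 86 \cdot 4590\right)\right) - \frac{15676}{6299} = \left(-29238 + \left(\left(-344\right) \frac{1}{4590} + 394740\right)\right) - \frac{15676}{6299} = \left(-29238 + \left(- \frac{172}{2295} + 394740\right)\right) - \frac{15676}{6299} = \left(-29238 + \frac{905928128}{2295}\right) - \frac{15676}{6299} = \frac{838826918}{2295} - \frac{15676}{6299} = \frac{5283734780062}{14456205}$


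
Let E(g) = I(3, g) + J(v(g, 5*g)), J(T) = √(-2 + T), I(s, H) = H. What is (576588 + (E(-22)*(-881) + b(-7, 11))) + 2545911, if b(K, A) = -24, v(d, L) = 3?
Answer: 3140976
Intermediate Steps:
E(g) = 1 + g (E(g) = g + √(-2 + 3) = g + √1 = g + 1 = 1 + g)
(576588 + (E(-22)*(-881) + b(-7, 11))) + 2545911 = (576588 + ((1 - 22)*(-881) - 24)) + 2545911 = (576588 + (-21*(-881) - 24)) + 2545911 = (576588 + (18501 - 24)) + 2545911 = (576588 + 18477) + 2545911 = 595065 + 2545911 = 3140976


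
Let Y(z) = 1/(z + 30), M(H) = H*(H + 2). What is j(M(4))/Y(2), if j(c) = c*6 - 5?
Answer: 4448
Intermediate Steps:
M(H) = H*(2 + H)
j(c) = -5 + 6*c (j(c) = 6*c - 5 = -5 + 6*c)
Y(z) = 1/(30 + z)
j(M(4))/Y(2) = (-5 + 6*(4*(2 + 4)))/(1/(30 + 2)) = (-5 + 6*(4*6))/(1/32) = (-5 + 6*24)/(1/32) = (-5 + 144)*32 = 139*32 = 4448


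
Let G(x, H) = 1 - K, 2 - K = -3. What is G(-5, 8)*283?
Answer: -1132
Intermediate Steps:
K = 5 (K = 2 - 1*(-3) = 2 + 3 = 5)
G(x, H) = -4 (G(x, H) = 1 - 1*5 = 1 - 5 = -4)
G(-5, 8)*283 = -4*283 = -1132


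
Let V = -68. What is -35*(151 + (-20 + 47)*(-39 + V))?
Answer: 95830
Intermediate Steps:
-35*(151 + (-20 + 47)*(-39 + V)) = -35*(151 + (-20 + 47)*(-39 - 68)) = -35*(151 + 27*(-107)) = -35*(151 - 2889) = -35*(-2738) = 95830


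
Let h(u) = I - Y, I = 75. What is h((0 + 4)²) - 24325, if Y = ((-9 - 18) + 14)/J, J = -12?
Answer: -291013/12 ≈ -24251.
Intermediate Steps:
Y = 13/12 (Y = ((-9 - 18) + 14)/(-12) = (-27 + 14)*(-1/12) = -13*(-1/12) = 13/12 ≈ 1.0833)
h(u) = 887/12 (h(u) = 75 - 1*13/12 = 75 - 13/12 = 887/12)
h((0 + 4)²) - 24325 = 887/12 - 24325 = -291013/12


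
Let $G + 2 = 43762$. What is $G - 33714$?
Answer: $10046$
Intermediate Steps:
$G = 43760$ ($G = -2 + 43762 = 43760$)
$G - 33714 = 43760 - 33714 = 10046$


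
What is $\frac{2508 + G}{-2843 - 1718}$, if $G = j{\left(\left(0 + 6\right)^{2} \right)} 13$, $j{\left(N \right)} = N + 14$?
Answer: $- \frac{3158}{4561} \approx -0.69239$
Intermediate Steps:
$j{\left(N \right)} = 14 + N$
$G = 650$ ($G = \left(14 + \left(0 + 6\right)^{2}\right) 13 = \left(14 + 6^{2}\right) 13 = \left(14 + 36\right) 13 = 50 \cdot 13 = 650$)
$\frac{2508 + G}{-2843 - 1718} = \frac{2508 + 650}{-2843 - 1718} = \frac{3158}{-4561} = 3158 \left(- \frac{1}{4561}\right) = - \frac{3158}{4561}$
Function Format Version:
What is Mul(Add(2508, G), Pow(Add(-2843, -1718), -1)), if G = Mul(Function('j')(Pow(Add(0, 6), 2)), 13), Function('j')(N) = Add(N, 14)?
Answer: Rational(-3158, 4561) ≈ -0.69239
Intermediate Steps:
Function('j')(N) = Add(14, N)
G = 650 (G = Mul(Add(14, Pow(Add(0, 6), 2)), 13) = Mul(Add(14, Pow(6, 2)), 13) = Mul(Add(14, 36), 13) = Mul(50, 13) = 650)
Mul(Add(2508, G), Pow(Add(-2843, -1718), -1)) = Mul(Add(2508, 650), Pow(Add(-2843, -1718), -1)) = Mul(3158, Pow(-4561, -1)) = Mul(3158, Rational(-1, 4561)) = Rational(-3158, 4561)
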